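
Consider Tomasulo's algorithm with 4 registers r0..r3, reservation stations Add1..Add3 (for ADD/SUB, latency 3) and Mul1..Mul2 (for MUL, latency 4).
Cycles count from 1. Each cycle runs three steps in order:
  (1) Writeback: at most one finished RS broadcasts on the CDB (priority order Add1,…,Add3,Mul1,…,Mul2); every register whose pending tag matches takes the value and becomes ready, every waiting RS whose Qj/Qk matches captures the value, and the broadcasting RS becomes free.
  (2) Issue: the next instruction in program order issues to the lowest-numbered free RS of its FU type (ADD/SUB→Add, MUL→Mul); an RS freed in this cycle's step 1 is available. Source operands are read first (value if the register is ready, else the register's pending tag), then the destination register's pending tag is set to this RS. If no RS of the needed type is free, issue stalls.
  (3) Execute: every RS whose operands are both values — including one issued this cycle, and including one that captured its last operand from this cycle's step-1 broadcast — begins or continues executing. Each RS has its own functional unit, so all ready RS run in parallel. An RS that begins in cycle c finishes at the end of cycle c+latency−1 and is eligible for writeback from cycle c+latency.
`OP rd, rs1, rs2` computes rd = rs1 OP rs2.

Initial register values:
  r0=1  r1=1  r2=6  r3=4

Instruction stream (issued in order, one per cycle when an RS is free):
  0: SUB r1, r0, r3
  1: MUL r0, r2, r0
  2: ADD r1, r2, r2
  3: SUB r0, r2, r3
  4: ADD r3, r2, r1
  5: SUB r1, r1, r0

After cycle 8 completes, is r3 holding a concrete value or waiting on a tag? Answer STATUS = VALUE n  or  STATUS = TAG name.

c1: issue SUB r1<-Add1 | r0:1,r1:Add1,r2:6,r3:4
c2: issue MUL r0<-Mul1 | r0:Mul1,r1:Add1,r2:6,r3:4
c3: issue ADD r1<-Add2 | r0:Mul1,r1:Add2,r2:6,r3:4
c4: CDB Add1=-3; issue SUB r0<-Add1 | r0:Add1,r1:Add2,r2:6,r3:4
c5: issue ADD r3<-Add3 | r0:Add1,r1:Add2,r2:6,r3:Add3
c6: CDB Add2=12; issue SUB r1<-Add2 | r0:Add1,r1:Add2,r2:6,r3:Add3
c7: CDB Add1=2 | r0:2,r1:Add2,r2:6,r3:Add3
c8: CDB Mul1=6 | r0:2,r1:Add2,r2:6,r3:Add3

STATUS = TAG Add3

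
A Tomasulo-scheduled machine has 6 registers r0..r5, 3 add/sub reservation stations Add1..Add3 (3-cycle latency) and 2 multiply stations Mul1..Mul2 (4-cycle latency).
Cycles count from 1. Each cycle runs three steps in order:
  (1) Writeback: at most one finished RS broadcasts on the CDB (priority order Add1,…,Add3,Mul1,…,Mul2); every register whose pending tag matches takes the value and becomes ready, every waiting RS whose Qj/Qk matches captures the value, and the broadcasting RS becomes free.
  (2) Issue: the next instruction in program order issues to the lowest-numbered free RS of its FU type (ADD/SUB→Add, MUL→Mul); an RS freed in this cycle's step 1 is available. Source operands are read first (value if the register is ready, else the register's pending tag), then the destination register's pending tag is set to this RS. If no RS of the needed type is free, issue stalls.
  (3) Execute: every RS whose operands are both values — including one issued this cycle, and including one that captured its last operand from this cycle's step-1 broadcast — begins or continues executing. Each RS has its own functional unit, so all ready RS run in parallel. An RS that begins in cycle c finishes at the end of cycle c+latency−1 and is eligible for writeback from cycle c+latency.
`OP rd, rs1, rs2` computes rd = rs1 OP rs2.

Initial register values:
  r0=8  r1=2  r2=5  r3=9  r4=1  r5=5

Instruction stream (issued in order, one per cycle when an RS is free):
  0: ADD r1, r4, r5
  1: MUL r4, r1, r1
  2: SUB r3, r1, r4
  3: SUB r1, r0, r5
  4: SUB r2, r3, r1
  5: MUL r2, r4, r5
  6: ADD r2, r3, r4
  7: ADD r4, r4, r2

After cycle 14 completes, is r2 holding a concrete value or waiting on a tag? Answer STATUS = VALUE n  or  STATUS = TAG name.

  c1: issue ADD r1<-Add1  regs: r0:8,r1:Add1,r2:5,r3:9,r4:1,r5:5
  c2: issue MUL r4<-Mul1  regs: r0:8,r1:Add1,r2:5,r3:9,r4:Mul1,r5:5
  c3: issue SUB r3<-Add2  regs: r0:8,r1:Add1,r2:5,r3:Add2,r4:Mul1,r5:5
  c4: CDB Add1=6; issue SUB r1<-Add1  regs: r0:8,r1:Add1,r2:5,r3:Add2,r4:Mul1,r5:5
  c5: issue SUB r2<-Add3  regs: r0:8,r1:Add1,r2:Add3,r3:Add2,r4:Mul1,r5:5
  c6: issue MUL r2<-Mul2  regs: r0:8,r1:Add1,r2:Mul2,r3:Add2,r4:Mul1,r5:5
  c7: CDB Add1=3; issue ADD r2<-Add1  regs: r0:8,r1:3,r2:Add1,r3:Add2,r4:Mul1,r5:5
  c8: CDB Mul1=36; stall  regs: r0:8,r1:3,r2:Add1,r3:Add2,r4:36,r5:5
  c9: stall  regs: r0:8,r1:3,r2:Add1,r3:Add2,r4:36,r5:5
  c10: stall  regs: r0:8,r1:3,r2:Add1,r3:Add2,r4:36,r5:5
  c11: CDB Add2=-30; issue ADD r4<-Add2  regs: r0:8,r1:3,r2:Add1,r3:-30,r4:Add2,r5:5
  c12: CDB Mul2=180  regs: r0:8,r1:3,r2:Add1,r3:-30,r4:Add2,r5:5
  c13: -  regs: r0:8,r1:3,r2:Add1,r3:-30,r4:Add2,r5:5
  c14: CDB Add1=6  regs: r0:8,r1:3,r2:6,r3:-30,r4:Add2,r5:5

STATUS = VALUE 6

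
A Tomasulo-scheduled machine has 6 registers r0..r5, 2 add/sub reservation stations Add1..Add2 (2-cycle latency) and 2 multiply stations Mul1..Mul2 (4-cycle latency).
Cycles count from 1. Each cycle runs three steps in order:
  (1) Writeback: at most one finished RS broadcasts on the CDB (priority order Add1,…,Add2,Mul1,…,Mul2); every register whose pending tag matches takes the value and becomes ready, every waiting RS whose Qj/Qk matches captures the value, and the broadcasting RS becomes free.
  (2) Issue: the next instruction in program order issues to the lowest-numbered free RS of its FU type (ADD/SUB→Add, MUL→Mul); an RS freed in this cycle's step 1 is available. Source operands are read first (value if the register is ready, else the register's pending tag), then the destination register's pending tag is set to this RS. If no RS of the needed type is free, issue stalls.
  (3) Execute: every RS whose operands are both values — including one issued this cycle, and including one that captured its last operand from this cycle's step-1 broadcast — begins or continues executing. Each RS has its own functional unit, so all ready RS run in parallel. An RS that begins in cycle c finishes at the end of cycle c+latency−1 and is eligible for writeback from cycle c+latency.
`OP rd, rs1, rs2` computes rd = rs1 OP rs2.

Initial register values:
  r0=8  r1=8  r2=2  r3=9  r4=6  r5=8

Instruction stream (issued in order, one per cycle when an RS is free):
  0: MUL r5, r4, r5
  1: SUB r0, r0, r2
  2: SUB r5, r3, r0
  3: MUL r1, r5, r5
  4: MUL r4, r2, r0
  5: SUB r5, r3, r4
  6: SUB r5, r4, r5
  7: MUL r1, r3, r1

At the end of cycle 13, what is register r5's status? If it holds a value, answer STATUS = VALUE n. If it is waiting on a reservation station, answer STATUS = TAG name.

STATUS = VALUE 15

cycle 1: issue MUL r5<-Mul1 // r0:8,r1:8,r2:2,r3:9,r4:6,r5:Mul1
cycle 2: issue SUB r0<-Add1 // r0:Add1,r1:8,r2:2,r3:9,r4:6,r5:Mul1
cycle 3: issue SUB r5<-Add2 // r0:Add1,r1:8,r2:2,r3:9,r4:6,r5:Add2
cycle 4: CDB Add1=6; issue MUL r1<-Mul2 // r0:6,r1:Mul2,r2:2,r3:9,r4:6,r5:Add2
cycle 5: CDB Mul1=48; issue MUL r4<-Mul1 // r0:6,r1:Mul2,r2:2,r3:9,r4:Mul1,r5:Add2
cycle 6: CDB Add2=3; issue SUB r5<-Add1 // r0:6,r1:Mul2,r2:2,r3:9,r4:Mul1,r5:Add1
cycle 7: issue SUB r5<-Add2 // r0:6,r1:Mul2,r2:2,r3:9,r4:Mul1,r5:Add2
cycle 8: stall // r0:6,r1:Mul2,r2:2,r3:9,r4:Mul1,r5:Add2
cycle 9: CDB Mul1=12; issue MUL r1<-Mul1 // r0:6,r1:Mul1,r2:2,r3:9,r4:12,r5:Add2
cycle 10: CDB Mul2=9 // r0:6,r1:Mul1,r2:2,r3:9,r4:12,r5:Add2
cycle 11: CDB Add1=-3 // r0:6,r1:Mul1,r2:2,r3:9,r4:12,r5:Add2
cycle 12: - // r0:6,r1:Mul1,r2:2,r3:9,r4:12,r5:Add2
cycle 13: CDB Add2=15 // r0:6,r1:Mul1,r2:2,r3:9,r4:12,r5:15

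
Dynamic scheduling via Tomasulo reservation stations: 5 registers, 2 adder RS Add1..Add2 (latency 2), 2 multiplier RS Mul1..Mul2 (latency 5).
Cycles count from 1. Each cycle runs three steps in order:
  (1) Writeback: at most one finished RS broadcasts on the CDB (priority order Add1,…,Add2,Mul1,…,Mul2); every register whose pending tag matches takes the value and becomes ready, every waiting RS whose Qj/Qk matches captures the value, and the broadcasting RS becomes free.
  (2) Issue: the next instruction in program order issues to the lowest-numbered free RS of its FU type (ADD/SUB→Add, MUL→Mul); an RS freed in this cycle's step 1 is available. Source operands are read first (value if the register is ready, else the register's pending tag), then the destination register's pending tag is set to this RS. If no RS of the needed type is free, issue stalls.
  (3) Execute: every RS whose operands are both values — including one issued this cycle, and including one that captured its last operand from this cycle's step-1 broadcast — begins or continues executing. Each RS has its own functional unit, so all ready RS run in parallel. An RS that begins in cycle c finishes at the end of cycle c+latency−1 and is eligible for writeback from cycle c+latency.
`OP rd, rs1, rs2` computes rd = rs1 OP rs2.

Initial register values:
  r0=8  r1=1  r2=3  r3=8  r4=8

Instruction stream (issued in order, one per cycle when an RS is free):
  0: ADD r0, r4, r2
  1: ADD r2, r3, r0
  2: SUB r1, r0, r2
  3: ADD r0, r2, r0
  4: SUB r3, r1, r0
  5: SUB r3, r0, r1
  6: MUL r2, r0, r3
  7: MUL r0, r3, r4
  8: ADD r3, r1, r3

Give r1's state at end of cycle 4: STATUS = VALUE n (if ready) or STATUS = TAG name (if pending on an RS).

  c1: issue ADD r0<-Add1  regs: r0:Add1,r1:1,r2:3,r3:8,r4:8
  c2: issue ADD r2<-Add2  regs: r0:Add1,r1:1,r2:Add2,r3:8,r4:8
  c3: CDB Add1=11; issue SUB r1<-Add1  regs: r0:11,r1:Add1,r2:Add2,r3:8,r4:8
  c4: stall  regs: r0:11,r1:Add1,r2:Add2,r3:8,r4:8

STATUS = TAG Add1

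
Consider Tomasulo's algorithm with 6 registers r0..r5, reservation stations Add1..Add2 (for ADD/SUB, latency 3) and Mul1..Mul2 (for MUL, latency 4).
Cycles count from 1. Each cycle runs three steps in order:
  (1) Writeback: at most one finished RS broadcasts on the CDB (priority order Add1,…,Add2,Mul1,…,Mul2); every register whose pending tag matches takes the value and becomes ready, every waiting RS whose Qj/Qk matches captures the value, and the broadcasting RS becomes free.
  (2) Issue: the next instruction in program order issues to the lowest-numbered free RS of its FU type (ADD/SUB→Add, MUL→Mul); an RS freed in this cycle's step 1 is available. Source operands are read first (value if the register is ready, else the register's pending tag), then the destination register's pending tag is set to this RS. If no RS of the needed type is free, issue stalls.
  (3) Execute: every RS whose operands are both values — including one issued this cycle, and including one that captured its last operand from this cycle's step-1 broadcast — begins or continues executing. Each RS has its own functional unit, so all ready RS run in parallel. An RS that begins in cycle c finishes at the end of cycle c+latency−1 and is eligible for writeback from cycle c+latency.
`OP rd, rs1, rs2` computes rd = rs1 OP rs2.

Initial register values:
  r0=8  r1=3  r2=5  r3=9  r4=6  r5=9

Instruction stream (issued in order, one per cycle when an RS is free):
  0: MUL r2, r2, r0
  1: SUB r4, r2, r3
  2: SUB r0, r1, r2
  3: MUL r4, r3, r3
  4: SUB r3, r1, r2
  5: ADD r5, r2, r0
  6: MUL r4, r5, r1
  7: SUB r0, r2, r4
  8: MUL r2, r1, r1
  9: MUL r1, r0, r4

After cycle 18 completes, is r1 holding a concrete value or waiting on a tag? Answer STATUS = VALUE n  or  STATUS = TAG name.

STATUS = TAG Mul1

cycle 1: issue MUL r2<-Mul1 // r0:8,r1:3,r2:Mul1,r3:9,r4:6,r5:9
cycle 2: issue SUB r4<-Add1 // r0:8,r1:3,r2:Mul1,r3:9,r4:Add1,r5:9
cycle 3: issue SUB r0<-Add2 // r0:Add2,r1:3,r2:Mul1,r3:9,r4:Add1,r5:9
cycle 4: issue MUL r4<-Mul2 // r0:Add2,r1:3,r2:Mul1,r3:9,r4:Mul2,r5:9
cycle 5: CDB Mul1=40; stall // r0:Add2,r1:3,r2:40,r3:9,r4:Mul2,r5:9
cycle 6: stall // r0:Add2,r1:3,r2:40,r3:9,r4:Mul2,r5:9
cycle 7: stall // r0:Add2,r1:3,r2:40,r3:9,r4:Mul2,r5:9
cycle 8: CDB Add1=31; issue SUB r3<-Add1 // r0:Add2,r1:3,r2:40,r3:Add1,r4:Mul2,r5:9
cycle 9: CDB Add2=-37; issue ADD r5<-Add2 // r0:-37,r1:3,r2:40,r3:Add1,r4:Mul2,r5:Add2
cycle 10: CDB Mul2=81; issue MUL r4<-Mul1 // r0:-37,r1:3,r2:40,r3:Add1,r4:Mul1,r5:Add2
cycle 11: CDB Add1=-37; issue SUB r0<-Add1 // r0:Add1,r1:3,r2:40,r3:-37,r4:Mul1,r5:Add2
cycle 12: CDB Add2=3; issue MUL r2<-Mul2 // r0:Add1,r1:3,r2:Mul2,r3:-37,r4:Mul1,r5:3
cycle 13: stall // r0:Add1,r1:3,r2:Mul2,r3:-37,r4:Mul1,r5:3
cycle 14: stall // r0:Add1,r1:3,r2:Mul2,r3:-37,r4:Mul1,r5:3
cycle 15: stall // r0:Add1,r1:3,r2:Mul2,r3:-37,r4:Mul1,r5:3
cycle 16: CDB Mul1=9; issue MUL r1<-Mul1 // r0:Add1,r1:Mul1,r2:Mul2,r3:-37,r4:9,r5:3
cycle 17: CDB Mul2=9 // r0:Add1,r1:Mul1,r2:9,r3:-37,r4:9,r5:3
cycle 18: - // r0:Add1,r1:Mul1,r2:9,r3:-37,r4:9,r5:3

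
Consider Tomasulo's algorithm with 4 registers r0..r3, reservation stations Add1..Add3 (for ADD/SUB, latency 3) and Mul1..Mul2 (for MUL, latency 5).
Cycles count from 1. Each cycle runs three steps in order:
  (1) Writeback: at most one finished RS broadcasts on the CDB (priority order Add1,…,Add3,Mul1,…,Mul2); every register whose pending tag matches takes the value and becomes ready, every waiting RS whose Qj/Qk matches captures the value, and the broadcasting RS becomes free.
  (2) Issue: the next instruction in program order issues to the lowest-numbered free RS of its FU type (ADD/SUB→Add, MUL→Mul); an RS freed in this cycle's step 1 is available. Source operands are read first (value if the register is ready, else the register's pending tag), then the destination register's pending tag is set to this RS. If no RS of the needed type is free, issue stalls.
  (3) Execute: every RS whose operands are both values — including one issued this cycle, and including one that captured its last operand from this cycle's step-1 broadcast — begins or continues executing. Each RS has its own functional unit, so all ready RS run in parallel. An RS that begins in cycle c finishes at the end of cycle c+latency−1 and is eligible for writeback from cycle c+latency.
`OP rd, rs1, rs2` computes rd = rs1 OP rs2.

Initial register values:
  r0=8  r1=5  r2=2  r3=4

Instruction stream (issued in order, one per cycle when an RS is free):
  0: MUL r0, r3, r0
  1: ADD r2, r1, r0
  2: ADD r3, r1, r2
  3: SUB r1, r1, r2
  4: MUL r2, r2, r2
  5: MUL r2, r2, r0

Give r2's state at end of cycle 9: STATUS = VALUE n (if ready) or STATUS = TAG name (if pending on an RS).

STATUS = TAG Mul1

  c1: issue MUL r0<-Mul1  regs: r0:Mul1,r1:5,r2:2,r3:4
  c2: issue ADD r2<-Add1  regs: r0:Mul1,r1:5,r2:Add1,r3:4
  c3: issue ADD r3<-Add2  regs: r0:Mul1,r1:5,r2:Add1,r3:Add2
  c4: issue SUB r1<-Add3  regs: r0:Mul1,r1:Add3,r2:Add1,r3:Add2
  c5: issue MUL r2<-Mul2  regs: r0:Mul1,r1:Add3,r2:Mul2,r3:Add2
  c6: CDB Mul1=32; issue MUL r2<-Mul1  regs: r0:32,r1:Add3,r2:Mul1,r3:Add2
  c7: -  regs: r0:32,r1:Add3,r2:Mul1,r3:Add2
  c8: -  regs: r0:32,r1:Add3,r2:Mul1,r3:Add2
  c9: CDB Add1=37  regs: r0:32,r1:Add3,r2:Mul1,r3:Add2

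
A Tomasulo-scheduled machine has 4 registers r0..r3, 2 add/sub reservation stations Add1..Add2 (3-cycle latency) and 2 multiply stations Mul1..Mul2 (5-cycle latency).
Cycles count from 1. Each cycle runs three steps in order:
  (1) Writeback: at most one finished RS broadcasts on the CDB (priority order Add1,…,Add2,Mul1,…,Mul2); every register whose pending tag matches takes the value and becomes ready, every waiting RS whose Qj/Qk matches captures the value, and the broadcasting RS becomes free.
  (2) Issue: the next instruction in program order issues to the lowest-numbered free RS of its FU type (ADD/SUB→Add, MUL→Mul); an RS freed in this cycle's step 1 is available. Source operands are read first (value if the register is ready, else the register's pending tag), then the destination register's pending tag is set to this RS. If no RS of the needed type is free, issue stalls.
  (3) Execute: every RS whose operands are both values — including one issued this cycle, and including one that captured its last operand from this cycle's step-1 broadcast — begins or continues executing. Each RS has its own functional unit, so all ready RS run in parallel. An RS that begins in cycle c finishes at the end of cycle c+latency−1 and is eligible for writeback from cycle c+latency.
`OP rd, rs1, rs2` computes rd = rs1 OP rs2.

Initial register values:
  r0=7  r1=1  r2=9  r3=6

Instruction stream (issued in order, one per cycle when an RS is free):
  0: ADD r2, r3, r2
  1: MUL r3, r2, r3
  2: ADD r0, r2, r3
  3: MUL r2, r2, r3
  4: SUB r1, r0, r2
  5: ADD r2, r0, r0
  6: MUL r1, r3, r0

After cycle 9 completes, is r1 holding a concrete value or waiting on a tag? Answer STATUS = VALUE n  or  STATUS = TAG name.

  c1: issue ADD r2<-Add1  regs: r0:7,r1:1,r2:Add1,r3:6
  c2: issue MUL r3<-Mul1  regs: r0:7,r1:1,r2:Add1,r3:Mul1
  c3: issue ADD r0<-Add2  regs: r0:Add2,r1:1,r2:Add1,r3:Mul1
  c4: CDB Add1=15; issue MUL r2<-Mul2  regs: r0:Add2,r1:1,r2:Mul2,r3:Mul1
  c5: issue SUB r1<-Add1  regs: r0:Add2,r1:Add1,r2:Mul2,r3:Mul1
  c6: stall  regs: r0:Add2,r1:Add1,r2:Mul2,r3:Mul1
  c7: stall  regs: r0:Add2,r1:Add1,r2:Mul2,r3:Mul1
  c8: stall  regs: r0:Add2,r1:Add1,r2:Mul2,r3:Mul1
  c9: CDB Mul1=90; stall  regs: r0:Add2,r1:Add1,r2:Mul2,r3:90

STATUS = TAG Add1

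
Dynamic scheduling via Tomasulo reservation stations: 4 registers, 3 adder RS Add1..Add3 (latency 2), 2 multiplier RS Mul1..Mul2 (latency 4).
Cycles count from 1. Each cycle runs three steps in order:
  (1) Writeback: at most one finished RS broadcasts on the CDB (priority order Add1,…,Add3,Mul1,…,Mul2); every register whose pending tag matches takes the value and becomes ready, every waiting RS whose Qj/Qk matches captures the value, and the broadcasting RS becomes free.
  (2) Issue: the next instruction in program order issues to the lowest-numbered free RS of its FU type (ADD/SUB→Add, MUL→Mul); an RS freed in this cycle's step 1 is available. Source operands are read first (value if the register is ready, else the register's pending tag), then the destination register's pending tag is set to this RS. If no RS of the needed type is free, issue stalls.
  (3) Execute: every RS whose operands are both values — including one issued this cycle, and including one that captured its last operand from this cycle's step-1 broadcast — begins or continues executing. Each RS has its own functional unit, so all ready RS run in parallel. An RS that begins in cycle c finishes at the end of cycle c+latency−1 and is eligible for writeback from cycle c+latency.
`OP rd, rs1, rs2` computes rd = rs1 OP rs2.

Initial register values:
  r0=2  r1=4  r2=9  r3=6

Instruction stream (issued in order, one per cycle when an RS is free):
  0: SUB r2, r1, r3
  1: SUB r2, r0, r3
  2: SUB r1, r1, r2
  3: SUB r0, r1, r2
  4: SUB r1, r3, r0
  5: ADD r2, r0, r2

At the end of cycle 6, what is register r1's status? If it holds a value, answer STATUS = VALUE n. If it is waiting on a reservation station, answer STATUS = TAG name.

STATUS = TAG Add3

cycle 1: issue SUB r2<-Add1 // r0:2,r1:4,r2:Add1,r3:6
cycle 2: issue SUB r2<-Add2 // r0:2,r1:4,r2:Add2,r3:6
cycle 3: CDB Add1=-2; issue SUB r1<-Add1 // r0:2,r1:Add1,r2:Add2,r3:6
cycle 4: CDB Add2=-4; issue SUB r0<-Add2 // r0:Add2,r1:Add1,r2:-4,r3:6
cycle 5: issue SUB r1<-Add3 // r0:Add2,r1:Add3,r2:-4,r3:6
cycle 6: CDB Add1=8; issue ADD r2<-Add1 // r0:Add2,r1:Add3,r2:Add1,r3:6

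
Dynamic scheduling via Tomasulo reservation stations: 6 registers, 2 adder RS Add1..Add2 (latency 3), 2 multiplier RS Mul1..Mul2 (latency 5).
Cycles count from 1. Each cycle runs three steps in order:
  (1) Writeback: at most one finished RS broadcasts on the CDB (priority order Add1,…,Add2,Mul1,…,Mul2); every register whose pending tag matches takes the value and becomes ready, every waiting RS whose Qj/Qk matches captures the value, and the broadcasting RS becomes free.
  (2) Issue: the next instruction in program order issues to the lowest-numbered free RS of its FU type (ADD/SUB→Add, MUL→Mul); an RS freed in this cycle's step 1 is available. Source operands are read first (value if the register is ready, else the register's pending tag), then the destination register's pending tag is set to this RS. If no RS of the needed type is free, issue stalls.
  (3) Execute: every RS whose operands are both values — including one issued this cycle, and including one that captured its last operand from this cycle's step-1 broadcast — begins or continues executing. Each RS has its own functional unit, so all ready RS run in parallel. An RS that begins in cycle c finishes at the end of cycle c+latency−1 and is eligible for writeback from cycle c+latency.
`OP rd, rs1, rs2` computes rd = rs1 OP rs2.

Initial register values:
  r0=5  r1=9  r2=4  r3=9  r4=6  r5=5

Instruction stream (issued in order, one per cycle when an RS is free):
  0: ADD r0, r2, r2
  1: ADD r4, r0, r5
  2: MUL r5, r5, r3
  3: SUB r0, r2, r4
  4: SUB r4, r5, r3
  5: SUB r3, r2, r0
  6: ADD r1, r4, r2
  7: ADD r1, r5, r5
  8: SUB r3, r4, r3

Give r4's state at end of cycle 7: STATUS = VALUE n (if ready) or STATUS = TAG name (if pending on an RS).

STATUS = TAG Add2

cycle 1: issue ADD r0<-Add1 // r0:Add1,r1:9,r2:4,r3:9,r4:6,r5:5
cycle 2: issue ADD r4<-Add2 // r0:Add1,r1:9,r2:4,r3:9,r4:Add2,r5:5
cycle 3: issue MUL r5<-Mul1 // r0:Add1,r1:9,r2:4,r3:9,r4:Add2,r5:Mul1
cycle 4: CDB Add1=8; issue SUB r0<-Add1 // r0:Add1,r1:9,r2:4,r3:9,r4:Add2,r5:Mul1
cycle 5: stall // r0:Add1,r1:9,r2:4,r3:9,r4:Add2,r5:Mul1
cycle 6: stall // r0:Add1,r1:9,r2:4,r3:9,r4:Add2,r5:Mul1
cycle 7: CDB Add2=13; issue SUB r4<-Add2 // r0:Add1,r1:9,r2:4,r3:9,r4:Add2,r5:Mul1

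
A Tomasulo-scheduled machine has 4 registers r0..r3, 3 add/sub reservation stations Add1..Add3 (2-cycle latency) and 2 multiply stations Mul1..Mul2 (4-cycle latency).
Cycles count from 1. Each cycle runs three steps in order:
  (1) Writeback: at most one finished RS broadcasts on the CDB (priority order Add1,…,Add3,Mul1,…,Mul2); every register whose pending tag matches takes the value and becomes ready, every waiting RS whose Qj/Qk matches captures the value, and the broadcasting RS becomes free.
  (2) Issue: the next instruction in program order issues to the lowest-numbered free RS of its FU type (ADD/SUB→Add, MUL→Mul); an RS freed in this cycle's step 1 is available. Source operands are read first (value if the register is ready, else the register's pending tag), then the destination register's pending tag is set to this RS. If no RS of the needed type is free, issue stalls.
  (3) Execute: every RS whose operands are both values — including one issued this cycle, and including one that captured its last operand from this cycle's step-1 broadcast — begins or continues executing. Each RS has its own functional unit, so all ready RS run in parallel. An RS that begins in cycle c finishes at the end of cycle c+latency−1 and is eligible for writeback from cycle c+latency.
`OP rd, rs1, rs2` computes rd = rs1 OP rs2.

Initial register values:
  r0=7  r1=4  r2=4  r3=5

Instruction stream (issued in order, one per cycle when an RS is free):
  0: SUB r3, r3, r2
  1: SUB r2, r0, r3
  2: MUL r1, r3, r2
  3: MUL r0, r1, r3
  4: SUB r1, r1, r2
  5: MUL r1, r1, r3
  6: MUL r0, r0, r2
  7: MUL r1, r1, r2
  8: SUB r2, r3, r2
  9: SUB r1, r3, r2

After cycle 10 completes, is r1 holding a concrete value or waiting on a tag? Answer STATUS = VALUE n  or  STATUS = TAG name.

c1: issue SUB r3<-Add1 | r0:7,r1:4,r2:4,r3:Add1
c2: issue SUB r2<-Add2 | r0:7,r1:4,r2:Add2,r3:Add1
c3: CDB Add1=1; issue MUL r1<-Mul1 | r0:7,r1:Mul1,r2:Add2,r3:1
c4: issue MUL r0<-Mul2 | r0:Mul2,r1:Mul1,r2:Add2,r3:1
c5: CDB Add2=6; issue SUB r1<-Add1 | r0:Mul2,r1:Add1,r2:6,r3:1
c6: stall | r0:Mul2,r1:Add1,r2:6,r3:1
c7: stall | r0:Mul2,r1:Add1,r2:6,r3:1
c8: stall | r0:Mul2,r1:Add1,r2:6,r3:1
c9: CDB Mul1=6; issue MUL r1<-Mul1 | r0:Mul2,r1:Mul1,r2:6,r3:1
c10: stall | r0:Mul2,r1:Mul1,r2:6,r3:1

STATUS = TAG Mul1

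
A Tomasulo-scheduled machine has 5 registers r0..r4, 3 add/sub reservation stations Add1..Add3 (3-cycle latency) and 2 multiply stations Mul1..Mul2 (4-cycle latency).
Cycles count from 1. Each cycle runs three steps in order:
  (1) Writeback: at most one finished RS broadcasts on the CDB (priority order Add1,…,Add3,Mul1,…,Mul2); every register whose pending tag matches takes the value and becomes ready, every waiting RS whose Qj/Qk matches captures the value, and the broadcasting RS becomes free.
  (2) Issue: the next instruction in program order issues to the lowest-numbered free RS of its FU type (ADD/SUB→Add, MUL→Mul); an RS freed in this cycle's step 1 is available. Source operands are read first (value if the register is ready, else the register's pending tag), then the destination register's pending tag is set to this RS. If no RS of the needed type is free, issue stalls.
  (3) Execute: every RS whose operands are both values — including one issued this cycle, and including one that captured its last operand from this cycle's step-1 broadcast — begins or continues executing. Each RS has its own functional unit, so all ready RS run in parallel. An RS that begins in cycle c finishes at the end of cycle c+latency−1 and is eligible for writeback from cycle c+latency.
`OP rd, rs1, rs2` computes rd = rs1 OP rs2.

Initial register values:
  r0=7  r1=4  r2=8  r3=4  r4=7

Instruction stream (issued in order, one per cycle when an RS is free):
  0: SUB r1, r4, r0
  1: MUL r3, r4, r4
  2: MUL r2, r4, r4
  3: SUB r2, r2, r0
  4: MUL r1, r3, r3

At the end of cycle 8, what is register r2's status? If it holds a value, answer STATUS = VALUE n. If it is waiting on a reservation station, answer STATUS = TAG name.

STATUS = TAG Add1

c1: issue SUB r1<-Add1 | r0:7,r1:Add1,r2:8,r3:4,r4:7
c2: issue MUL r3<-Mul1 | r0:7,r1:Add1,r2:8,r3:Mul1,r4:7
c3: issue MUL r2<-Mul2 | r0:7,r1:Add1,r2:Mul2,r3:Mul1,r4:7
c4: CDB Add1=0; issue SUB r2<-Add1 | r0:7,r1:0,r2:Add1,r3:Mul1,r4:7
c5: stall | r0:7,r1:0,r2:Add1,r3:Mul1,r4:7
c6: CDB Mul1=49; issue MUL r1<-Mul1 | r0:7,r1:Mul1,r2:Add1,r3:49,r4:7
c7: CDB Mul2=49 | r0:7,r1:Mul1,r2:Add1,r3:49,r4:7
c8: - | r0:7,r1:Mul1,r2:Add1,r3:49,r4:7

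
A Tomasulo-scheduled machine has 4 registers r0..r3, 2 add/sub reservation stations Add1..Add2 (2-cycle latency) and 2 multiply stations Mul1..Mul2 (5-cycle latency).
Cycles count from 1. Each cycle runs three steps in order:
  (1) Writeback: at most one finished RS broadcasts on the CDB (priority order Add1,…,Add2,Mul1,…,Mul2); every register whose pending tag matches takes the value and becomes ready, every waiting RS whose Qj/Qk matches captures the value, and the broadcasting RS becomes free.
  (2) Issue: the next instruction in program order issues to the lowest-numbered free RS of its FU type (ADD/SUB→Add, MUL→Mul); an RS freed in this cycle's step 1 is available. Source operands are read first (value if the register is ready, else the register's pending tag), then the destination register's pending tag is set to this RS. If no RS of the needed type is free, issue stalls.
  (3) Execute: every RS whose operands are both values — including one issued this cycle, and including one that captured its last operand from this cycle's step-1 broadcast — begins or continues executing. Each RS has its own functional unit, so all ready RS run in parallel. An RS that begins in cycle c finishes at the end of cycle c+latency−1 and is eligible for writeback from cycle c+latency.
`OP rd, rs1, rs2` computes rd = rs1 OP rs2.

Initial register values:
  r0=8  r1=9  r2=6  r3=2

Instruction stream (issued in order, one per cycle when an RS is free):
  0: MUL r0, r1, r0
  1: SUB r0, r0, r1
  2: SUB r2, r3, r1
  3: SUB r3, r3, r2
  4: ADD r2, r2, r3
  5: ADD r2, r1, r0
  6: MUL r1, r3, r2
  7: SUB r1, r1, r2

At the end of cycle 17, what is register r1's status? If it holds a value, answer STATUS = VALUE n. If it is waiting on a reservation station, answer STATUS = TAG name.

cycle 1: issue MUL r0<-Mul1 // r0:Mul1,r1:9,r2:6,r3:2
cycle 2: issue SUB r0<-Add1 // r0:Add1,r1:9,r2:6,r3:2
cycle 3: issue SUB r2<-Add2 // r0:Add1,r1:9,r2:Add2,r3:2
cycle 4: stall // r0:Add1,r1:9,r2:Add2,r3:2
cycle 5: CDB Add2=-7; issue SUB r3<-Add2 // r0:Add1,r1:9,r2:-7,r3:Add2
cycle 6: CDB Mul1=72; stall // r0:Add1,r1:9,r2:-7,r3:Add2
cycle 7: CDB Add2=9; issue ADD r2<-Add2 // r0:Add1,r1:9,r2:Add2,r3:9
cycle 8: CDB Add1=63; issue ADD r2<-Add1 // r0:63,r1:9,r2:Add1,r3:9
cycle 9: CDB Add2=2; issue MUL r1<-Mul1 // r0:63,r1:Mul1,r2:Add1,r3:9
cycle 10: CDB Add1=72; issue SUB r1<-Add1 // r0:63,r1:Add1,r2:72,r3:9
cycle 11: - // r0:63,r1:Add1,r2:72,r3:9
cycle 12: - // r0:63,r1:Add1,r2:72,r3:9
cycle 13: - // r0:63,r1:Add1,r2:72,r3:9
cycle 14: - // r0:63,r1:Add1,r2:72,r3:9
cycle 15: CDB Mul1=648 // r0:63,r1:Add1,r2:72,r3:9
cycle 16: - // r0:63,r1:Add1,r2:72,r3:9
cycle 17: CDB Add1=576 // r0:63,r1:576,r2:72,r3:9

STATUS = VALUE 576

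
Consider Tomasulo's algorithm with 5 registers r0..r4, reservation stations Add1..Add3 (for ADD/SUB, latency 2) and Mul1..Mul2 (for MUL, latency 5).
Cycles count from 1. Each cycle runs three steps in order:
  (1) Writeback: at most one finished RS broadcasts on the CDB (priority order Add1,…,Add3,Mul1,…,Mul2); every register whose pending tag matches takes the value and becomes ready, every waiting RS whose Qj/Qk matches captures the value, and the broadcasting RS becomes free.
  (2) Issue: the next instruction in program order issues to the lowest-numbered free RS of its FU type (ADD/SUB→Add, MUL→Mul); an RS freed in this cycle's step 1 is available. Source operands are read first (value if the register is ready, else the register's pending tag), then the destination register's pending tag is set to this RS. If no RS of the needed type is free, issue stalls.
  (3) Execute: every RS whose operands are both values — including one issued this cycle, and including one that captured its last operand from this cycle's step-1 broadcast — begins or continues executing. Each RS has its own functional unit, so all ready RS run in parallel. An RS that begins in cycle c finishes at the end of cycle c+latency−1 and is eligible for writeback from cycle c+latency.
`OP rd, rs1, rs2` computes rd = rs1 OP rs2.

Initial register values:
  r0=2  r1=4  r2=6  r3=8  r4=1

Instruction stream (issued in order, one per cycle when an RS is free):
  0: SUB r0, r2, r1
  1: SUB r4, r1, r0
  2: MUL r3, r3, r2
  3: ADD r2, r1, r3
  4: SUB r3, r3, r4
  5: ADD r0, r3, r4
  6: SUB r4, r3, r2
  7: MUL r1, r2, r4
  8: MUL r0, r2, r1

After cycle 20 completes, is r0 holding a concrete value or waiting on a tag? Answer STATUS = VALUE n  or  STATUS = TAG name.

c1: issue SUB r0<-Add1 | r0:Add1,r1:4,r2:6,r3:8,r4:1
c2: issue SUB r4<-Add2 | r0:Add1,r1:4,r2:6,r3:8,r4:Add2
c3: CDB Add1=2; issue MUL r3<-Mul1 | r0:2,r1:4,r2:6,r3:Mul1,r4:Add2
c4: issue ADD r2<-Add1 | r0:2,r1:4,r2:Add1,r3:Mul1,r4:Add2
c5: CDB Add2=2; issue SUB r3<-Add2 | r0:2,r1:4,r2:Add1,r3:Add2,r4:2
c6: issue ADD r0<-Add3 | r0:Add3,r1:4,r2:Add1,r3:Add2,r4:2
c7: stall | r0:Add3,r1:4,r2:Add1,r3:Add2,r4:2
c8: CDB Mul1=48; stall | r0:Add3,r1:4,r2:Add1,r3:Add2,r4:2
c9: stall | r0:Add3,r1:4,r2:Add1,r3:Add2,r4:2
c10: CDB Add1=52; issue SUB r4<-Add1 | r0:Add3,r1:4,r2:52,r3:Add2,r4:Add1
c11: CDB Add2=46; issue MUL r1<-Mul1 | r0:Add3,r1:Mul1,r2:52,r3:46,r4:Add1
c12: issue MUL r0<-Mul2 | r0:Mul2,r1:Mul1,r2:52,r3:46,r4:Add1
c13: CDB Add1=-6 | r0:Mul2,r1:Mul1,r2:52,r3:46,r4:-6
c14: CDB Add3=48 | r0:Mul2,r1:Mul1,r2:52,r3:46,r4:-6
c15: - | r0:Mul2,r1:Mul1,r2:52,r3:46,r4:-6
c16: - | r0:Mul2,r1:Mul1,r2:52,r3:46,r4:-6
c17: - | r0:Mul2,r1:Mul1,r2:52,r3:46,r4:-6
c18: CDB Mul1=-312 | r0:Mul2,r1:-312,r2:52,r3:46,r4:-6
c19: - | r0:Mul2,r1:-312,r2:52,r3:46,r4:-6
c20: - | r0:Mul2,r1:-312,r2:52,r3:46,r4:-6

STATUS = TAG Mul2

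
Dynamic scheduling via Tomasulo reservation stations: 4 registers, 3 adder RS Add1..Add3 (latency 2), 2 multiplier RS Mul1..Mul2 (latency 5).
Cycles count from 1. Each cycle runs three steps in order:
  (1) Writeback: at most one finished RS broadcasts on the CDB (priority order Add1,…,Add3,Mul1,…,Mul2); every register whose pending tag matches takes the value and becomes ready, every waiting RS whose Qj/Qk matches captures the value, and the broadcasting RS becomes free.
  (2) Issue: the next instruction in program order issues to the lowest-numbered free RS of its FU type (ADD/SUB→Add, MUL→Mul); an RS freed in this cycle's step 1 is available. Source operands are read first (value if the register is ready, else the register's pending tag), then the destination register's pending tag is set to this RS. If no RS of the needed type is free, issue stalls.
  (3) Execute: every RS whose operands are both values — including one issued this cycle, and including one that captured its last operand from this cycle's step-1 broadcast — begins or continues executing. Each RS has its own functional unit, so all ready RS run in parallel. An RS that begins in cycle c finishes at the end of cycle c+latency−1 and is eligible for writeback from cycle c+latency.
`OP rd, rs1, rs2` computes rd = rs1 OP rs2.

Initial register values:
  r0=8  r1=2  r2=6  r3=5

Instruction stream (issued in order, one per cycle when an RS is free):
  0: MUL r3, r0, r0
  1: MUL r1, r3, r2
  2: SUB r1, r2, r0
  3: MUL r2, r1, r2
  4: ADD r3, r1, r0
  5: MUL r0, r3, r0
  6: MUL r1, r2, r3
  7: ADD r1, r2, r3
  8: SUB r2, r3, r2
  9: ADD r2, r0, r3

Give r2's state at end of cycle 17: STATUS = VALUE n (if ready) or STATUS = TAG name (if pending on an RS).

STATUS = TAG Add1

c1: issue MUL r3<-Mul1 | r0:8,r1:2,r2:6,r3:Mul1
c2: issue MUL r1<-Mul2 | r0:8,r1:Mul2,r2:6,r3:Mul1
c3: issue SUB r1<-Add1 | r0:8,r1:Add1,r2:6,r3:Mul1
c4: stall | r0:8,r1:Add1,r2:6,r3:Mul1
c5: CDB Add1=-2; stall | r0:8,r1:-2,r2:6,r3:Mul1
c6: CDB Mul1=64; issue MUL r2<-Mul1 | r0:8,r1:-2,r2:Mul1,r3:64
c7: issue ADD r3<-Add1 | r0:8,r1:-2,r2:Mul1,r3:Add1
c8: stall | r0:8,r1:-2,r2:Mul1,r3:Add1
c9: CDB Add1=6; stall | r0:8,r1:-2,r2:Mul1,r3:6
c10: stall | r0:8,r1:-2,r2:Mul1,r3:6
c11: CDB Mul1=-12; issue MUL r0<-Mul1 | r0:Mul1,r1:-2,r2:-12,r3:6
c12: CDB Mul2=384; issue MUL r1<-Mul2 | r0:Mul1,r1:Mul2,r2:-12,r3:6
c13: issue ADD r1<-Add1 | r0:Mul1,r1:Add1,r2:-12,r3:6
c14: issue SUB r2<-Add2 | r0:Mul1,r1:Add1,r2:Add2,r3:6
c15: CDB Add1=-6; issue ADD r2<-Add1 | r0:Mul1,r1:-6,r2:Add1,r3:6
c16: CDB Add2=18 | r0:Mul1,r1:-6,r2:Add1,r3:6
c17: CDB Mul1=48 | r0:48,r1:-6,r2:Add1,r3:6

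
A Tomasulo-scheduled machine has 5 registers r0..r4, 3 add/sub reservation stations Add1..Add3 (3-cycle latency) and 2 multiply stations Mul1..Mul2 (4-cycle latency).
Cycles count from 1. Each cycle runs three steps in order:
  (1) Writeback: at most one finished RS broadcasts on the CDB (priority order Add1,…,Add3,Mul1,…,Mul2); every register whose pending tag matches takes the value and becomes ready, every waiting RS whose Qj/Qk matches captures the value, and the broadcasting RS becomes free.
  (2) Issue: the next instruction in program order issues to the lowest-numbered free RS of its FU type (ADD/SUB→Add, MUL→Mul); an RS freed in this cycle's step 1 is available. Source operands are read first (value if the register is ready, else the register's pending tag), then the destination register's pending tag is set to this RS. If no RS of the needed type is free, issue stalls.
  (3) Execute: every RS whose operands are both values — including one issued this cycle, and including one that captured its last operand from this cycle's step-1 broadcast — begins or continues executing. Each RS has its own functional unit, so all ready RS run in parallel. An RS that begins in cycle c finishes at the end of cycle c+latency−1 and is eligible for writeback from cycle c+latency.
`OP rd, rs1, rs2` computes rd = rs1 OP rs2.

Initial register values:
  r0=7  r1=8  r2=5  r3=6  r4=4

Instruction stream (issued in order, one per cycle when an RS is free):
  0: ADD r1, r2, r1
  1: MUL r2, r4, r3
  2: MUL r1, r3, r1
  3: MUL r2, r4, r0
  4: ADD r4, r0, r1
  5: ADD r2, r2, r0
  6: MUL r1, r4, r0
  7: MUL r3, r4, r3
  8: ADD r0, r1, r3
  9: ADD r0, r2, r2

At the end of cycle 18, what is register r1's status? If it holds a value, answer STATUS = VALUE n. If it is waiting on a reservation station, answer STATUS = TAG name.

STATUS = VALUE 595

  c1: issue ADD r1<-Add1  regs: r0:7,r1:Add1,r2:5,r3:6,r4:4
  c2: issue MUL r2<-Mul1  regs: r0:7,r1:Add1,r2:Mul1,r3:6,r4:4
  c3: issue MUL r1<-Mul2  regs: r0:7,r1:Mul2,r2:Mul1,r3:6,r4:4
  c4: CDB Add1=13; stall  regs: r0:7,r1:Mul2,r2:Mul1,r3:6,r4:4
  c5: stall  regs: r0:7,r1:Mul2,r2:Mul1,r3:6,r4:4
  c6: CDB Mul1=24; issue MUL r2<-Mul1  regs: r0:7,r1:Mul2,r2:Mul1,r3:6,r4:4
  c7: issue ADD r4<-Add1  regs: r0:7,r1:Mul2,r2:Mul1,r3:6,r4:Add1
  c8: CDB Mul2=78; issue ADD r2<-Add2  regs: r0:7,r1:78,r2:Add2,r3:6,r4:Add1
  c9: issue MUL r1<-Mul2  regs: r0:7,r1:Mul2,r2:Add2,r3:6,r4:Add1
  c10: CDB Mul1=28; issue MUL r3<-Mul1  regs: r0:7,r1:Mul2,r2:Add2,r3:Mul1,r4:Add1
  c11: CDB Add1=85; issue ADD r0<-Add1  regs: r0:Add1,r1:Mul2,r2:Add2,r3:Mul1,r4:85
  c12: issue ADD r0<-Add3  regs: r0:Add3,r1:Mul2,r2:Add2,r3:Mul1,r4:85
  c13: CDB Add2=35  regs: r0:Add3,r1:Mul2,r2:35,r3:Mul1,r4:85
  c14: -  regs: r0:Add3,r1:Mul2,r2:35,r3:Mul1,r4:85
  c15: CDB Mul1=510  regs: r0:Add3,r1:Mul2,r2:35,r3:510,r4:85
  c16: CDB Add3=70  regs: r0:70,r1:Mul2,r2:35,r3:510,r4:85
  c17: CDB Mul2=595  regs: r0:70,r1:595,r2:35,r3:510,r4:85
  c18: -  regs: r0:70,r1:595,r2:35,r3:510,r4:85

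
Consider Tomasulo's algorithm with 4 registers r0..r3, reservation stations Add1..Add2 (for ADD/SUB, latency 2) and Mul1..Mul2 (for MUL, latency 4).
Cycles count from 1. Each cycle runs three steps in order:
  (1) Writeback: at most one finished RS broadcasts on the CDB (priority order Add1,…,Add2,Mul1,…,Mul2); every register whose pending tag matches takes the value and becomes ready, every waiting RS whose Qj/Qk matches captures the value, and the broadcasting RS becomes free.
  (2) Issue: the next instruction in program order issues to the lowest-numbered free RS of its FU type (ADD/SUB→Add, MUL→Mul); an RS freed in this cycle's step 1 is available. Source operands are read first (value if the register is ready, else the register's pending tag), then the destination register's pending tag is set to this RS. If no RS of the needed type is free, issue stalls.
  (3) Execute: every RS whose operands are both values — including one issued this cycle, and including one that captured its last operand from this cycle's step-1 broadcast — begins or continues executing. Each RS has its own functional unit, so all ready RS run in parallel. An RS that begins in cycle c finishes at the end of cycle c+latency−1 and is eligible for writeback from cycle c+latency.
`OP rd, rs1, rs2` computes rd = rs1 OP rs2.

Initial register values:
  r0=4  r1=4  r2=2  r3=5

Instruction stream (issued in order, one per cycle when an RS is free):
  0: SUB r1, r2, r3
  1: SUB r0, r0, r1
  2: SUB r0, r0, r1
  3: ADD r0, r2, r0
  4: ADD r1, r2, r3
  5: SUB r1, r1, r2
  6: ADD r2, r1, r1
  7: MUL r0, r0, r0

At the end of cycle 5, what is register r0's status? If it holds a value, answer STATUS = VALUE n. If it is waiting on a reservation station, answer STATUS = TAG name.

STATUS = TAG Add2

cycle 1: issue SUB r1<-Add1 // r0:4,r1:Add1,r2:2,r3:5
cycle 2: issue SUB r0<-Add2 // r0:Add2,r1:Add1,r2:2,r3:5
cycle 3: CDB Add1=-3; issue SUB r0<-Add1 // r0:Add1,r1:-3,r2:2,r3:5
cycle 4: stall // r0:Add1,r1:-3,r2:2,r3:5
cycle 5: CDB Add2=7; issue ADD r0<-Add2 // r0:Add2,r1:-3,r2:2,r3:5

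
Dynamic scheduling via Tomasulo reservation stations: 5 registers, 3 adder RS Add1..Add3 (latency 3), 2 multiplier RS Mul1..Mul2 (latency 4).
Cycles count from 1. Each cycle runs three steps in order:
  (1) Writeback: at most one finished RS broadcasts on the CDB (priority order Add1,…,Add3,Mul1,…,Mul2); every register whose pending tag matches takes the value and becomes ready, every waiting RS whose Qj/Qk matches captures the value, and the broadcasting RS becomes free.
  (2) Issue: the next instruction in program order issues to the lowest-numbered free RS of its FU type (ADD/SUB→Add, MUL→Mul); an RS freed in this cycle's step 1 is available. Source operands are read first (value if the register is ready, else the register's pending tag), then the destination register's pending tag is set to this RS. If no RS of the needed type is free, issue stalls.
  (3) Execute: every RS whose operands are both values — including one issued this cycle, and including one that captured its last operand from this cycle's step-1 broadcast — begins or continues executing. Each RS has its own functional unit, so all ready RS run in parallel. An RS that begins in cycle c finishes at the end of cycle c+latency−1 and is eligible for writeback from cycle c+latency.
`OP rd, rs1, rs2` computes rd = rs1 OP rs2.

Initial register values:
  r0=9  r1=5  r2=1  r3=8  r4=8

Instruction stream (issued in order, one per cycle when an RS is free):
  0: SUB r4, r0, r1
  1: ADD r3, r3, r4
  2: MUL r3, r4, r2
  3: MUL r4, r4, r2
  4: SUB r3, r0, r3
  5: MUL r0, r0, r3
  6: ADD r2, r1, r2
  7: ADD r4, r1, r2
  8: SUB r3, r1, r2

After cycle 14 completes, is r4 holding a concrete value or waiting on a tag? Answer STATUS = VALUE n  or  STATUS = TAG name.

STATUS = TAG Add3

c1: issue SUB r4<-Add1 | r0:9,r1:5,r2:1,r3:8,r4:Add1
c2: issue ADD r3<-Add2 | r0:9,r1:5,r2:1,r3:Add2,r4:Add1
c3: issue MUL r3<-Mul1 | r0:9,r1:5,r2:1,r3:Mul1,r4:Add1
c4: CDB Add1=4; issue MUL r4<-Mul2 | r0:9,r1:5,r2:1,r3:Mul1,r4:Mul2
c5: issue SUB r3<-Add1 | r0:9,r1:5,r2:1,r3:Add1,r4:Mul2
c6: stall | r0:9,r1:5,r2:1,r3:Add1,r4:Mul2
c7: CDB Add2=12; stall | r0:9,r1:5,r2:1,r3:Add1,r4:Mul2
c8: CDB Mul1=4; issue MUL r0<-Mul1 | r0:Mul1,r1:5,r2:1,r3:Add1,r4:Mul2
c9: CDB Mul2=4; issue ADD r2<-Add2 | r0:Mul1,r1:5,r2:Add2,r3:Add1,r4:4
c10: issue ADD r4<-Add3 | r0:Mul1,r1:5,r2:Add2,r3:Add1,r4:Add3
c11: CDB Add1=5; issue SUB r3<-Add1 | r0:Mul1,r1:5,r2:Add2,r3:Add1,r4:Add3
c12: CDB Add2=6 | r0:Mul1,r1:5,r2:6,r3:Add1,r4:Add3
c13: - | r0:Mul1,r1:5,r2:6,r3:Add1,r4:Add3
c14: - | r0:Mul1,r1:5,r2:6,r3:Add1,r4:Add3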